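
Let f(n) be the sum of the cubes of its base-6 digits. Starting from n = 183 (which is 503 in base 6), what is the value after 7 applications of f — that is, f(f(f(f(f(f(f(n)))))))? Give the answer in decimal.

73

183 = (5,0,3)_6 → 5³ + 0³ + 3³ = 152
152 = (4,1,2)_6 → 4³ + 1³ + 2³ = 73
73 = (2,0,1)_6 → 2³ + 0³ + 1³ = 9
9 = (1,3)_6 → 1³ + 3³ = 28
28 = (4,4)_6 → 4³ + 4³ = 128
128 = (3,3,2)_6 → 3³ + 3³ + 2³ = 62
62 = (1,4,2)_6 → 1³ + 4³ + 2³ = 73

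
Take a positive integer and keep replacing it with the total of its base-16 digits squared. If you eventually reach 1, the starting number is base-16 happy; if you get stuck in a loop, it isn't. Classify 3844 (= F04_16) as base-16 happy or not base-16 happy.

3844 = (15,0,4)_16 → 15² + 0² + 4² = 225 + 0 + 16 = 241
241 = (15,1)_16 → 15² + 1² = 225 + 1 = 226
226 = (14,2)_16 → 14² + 2² = 196 + 4 = 200
200 = (12,8)_16 → 12² + 8² = 144 + 64 = 208
208 = (13,0)_16 → 13² + 0² = 169 + 0 = 169
169 = (10,9)_16 → 10² + 9² = 100 + 81 = 181
181 = (11,5)_16 → 11² + 5² = 121 + 25 = 146
146 = (9,2)_16 → 9² + 2² = 81 + 4 = 85
85 = (5,5)_16 → 5² + 5² = 25 + 25 = 50
50 = (3,2)_16 → 3² + 2² = 9 + 4 = 13
13 = (13)_16 → 13² = 169  — 169 already seen; the sequence cycles without reaching 1.

not base-16 happy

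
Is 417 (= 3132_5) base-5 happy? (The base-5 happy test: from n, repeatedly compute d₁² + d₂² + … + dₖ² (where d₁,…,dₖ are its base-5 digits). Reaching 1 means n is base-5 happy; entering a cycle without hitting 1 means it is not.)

417 = (3,1,3,2)_5 → 23
23 = (4,3)_5 → 25
25 = (1,0,0)_5 → 1  — reached 1.

base-5 happy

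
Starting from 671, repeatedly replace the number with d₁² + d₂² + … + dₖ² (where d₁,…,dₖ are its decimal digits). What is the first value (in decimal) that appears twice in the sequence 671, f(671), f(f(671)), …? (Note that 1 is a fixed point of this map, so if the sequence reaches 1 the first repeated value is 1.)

1

671 → 6² + 7² + 1² = 86
86 → 8² + 6² = 100
100 → 1² + 0² + 0² = 1  — reached the fixed point 1.
1 → 1, so 1 is the first repeated value.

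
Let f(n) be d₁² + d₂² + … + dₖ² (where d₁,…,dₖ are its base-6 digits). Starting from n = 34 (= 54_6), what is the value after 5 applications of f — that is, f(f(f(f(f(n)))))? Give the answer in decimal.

34 = (5,4)_6 → 41
41 = (1,0,5)_6 → 26
26 = (4,2)_6 → 20
20 = (3,2)_6 → 13
13 = (2,1)_6 → 5

5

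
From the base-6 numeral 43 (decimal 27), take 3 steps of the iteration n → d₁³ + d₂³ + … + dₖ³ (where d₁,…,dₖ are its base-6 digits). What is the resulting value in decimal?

1

27 = (4,3)_6 → 4³ + 3³ = 91
91 = (2,3,1)_6 → 2³ + 3³ + 1³ = 36
36 = (1,0,0)_6 → 1³ + 0³ + 0³ = 1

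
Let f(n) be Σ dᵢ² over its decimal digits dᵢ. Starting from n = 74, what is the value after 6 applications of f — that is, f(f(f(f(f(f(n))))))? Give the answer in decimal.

74 → 7² + 4² = 65
65 → 6² + 5² = 61
61 → 6² + 1² = 37
37 → 3² + 7² = 58
58 → 5² + 8² = 89
89 → 8² + 9² = 145

145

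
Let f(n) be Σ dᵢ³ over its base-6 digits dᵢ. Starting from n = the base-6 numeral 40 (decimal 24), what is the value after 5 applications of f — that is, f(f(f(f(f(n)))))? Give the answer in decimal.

24 = (4,0)_6 → 4³ + 0³ = 64 + 0 = 64
64 = (1,4,4)_6 → 1³ + 4³ + 4³ = 1 + 64 + 64 = 129
129 = (3,3,3)_6 → 3³ + 3³ + 3³ = 27 + 27 + 27 = 81
81 = (2,1,3)_6 → 2³ + 1³ + 3³ = 8 + 1 + 27 = 36
36 = (1,0,0)_6 → 1³ + 0³ + 0³ = 1 + 0 + 0 = 1

1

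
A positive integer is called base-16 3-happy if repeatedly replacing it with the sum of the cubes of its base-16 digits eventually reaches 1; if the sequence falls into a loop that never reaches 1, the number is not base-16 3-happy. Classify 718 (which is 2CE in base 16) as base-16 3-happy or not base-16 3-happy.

718 = (2,12,14)_16 → 2³ + 12³ + 14³ = 4480
4480 = (1,1,8,0)_16 → 1³ + 1³ + 8³ + 0³ = 514
514 = (2,0,2)_16 → 2³ + 0³ + 2³ = 16
16 = (1,0)_16 → 1³ + 0³ = 1  — reached 1.

base-16 3-happy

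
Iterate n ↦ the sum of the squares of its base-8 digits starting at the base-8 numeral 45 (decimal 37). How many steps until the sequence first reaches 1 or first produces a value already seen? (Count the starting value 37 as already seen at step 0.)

37 = (4,5)_8 → 4² + 5² = 41
41 = (5,1)_8 → 5² + 1² = 26
26 = (3,2)_8 → 3² + 2² = 13
13 = (1,5)_8 → 1² + 5² = 26  — 26 repeats.
That took 4 steps.

4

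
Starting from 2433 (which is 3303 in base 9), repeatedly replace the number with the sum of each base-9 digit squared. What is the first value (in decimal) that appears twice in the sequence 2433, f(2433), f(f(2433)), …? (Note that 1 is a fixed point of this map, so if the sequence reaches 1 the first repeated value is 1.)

2433 = (3,3,0,3)_9 → 3² + 3² + 0² + 3² = 9 + 9 + 0 + 9 = 27
27 = (3,0)_9 → 3² + 0² = 9 + 0 = 9
9 = (1,0)_9 → 1² + 0² = 1 + 0 = 1  — reached the fixed point 1.
1 → 1, so 1 is the first repeated value.

1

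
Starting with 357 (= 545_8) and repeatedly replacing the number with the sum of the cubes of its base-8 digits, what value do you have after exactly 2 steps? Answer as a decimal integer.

357 = (5,4,5)_8 → 5³ + 4³ + 5³ = 125 + 64 + 125 = 314
314 = (4,7,2)_8 → 4³ + 7³ + 2³ = 64 + 343 + 8 = 415

415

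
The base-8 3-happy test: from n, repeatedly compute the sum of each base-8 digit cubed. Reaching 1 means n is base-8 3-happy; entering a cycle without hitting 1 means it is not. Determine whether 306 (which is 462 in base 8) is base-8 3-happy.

306 = (4,6,2)_8 → 288
288 = (4,4,0)_8 → 128
128 = (2,0,0)_8 → 8
8 = (1,0)_8 → 1  — reached 1.

base-8 3-happy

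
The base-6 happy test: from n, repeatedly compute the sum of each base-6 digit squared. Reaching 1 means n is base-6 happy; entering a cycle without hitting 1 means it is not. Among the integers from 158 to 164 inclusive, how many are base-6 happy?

158: 158 → 24 → 16 → 20 → 13 → 5 → 25 → 17 → 29 → 41 → 26 → 20  — not base-6 happy
159: 159 → 29 → 41 → 26 → 20 → 13 → 5 → 25 → 17 → 29  — not base-6 happy
160: 160 → 36 → 1  — base-6 happy
161: 161 → 45 → 11 → 26 → 20 → 13 → 5 → 25 → 17 → 29 → 41 → 26  — not base-6 happy
162: 162 → 25 → 17 → 29 → 41 → 26 → 20 → 13 → 5 → 25  — not base-6 happy
163: 163 → 26 → 20 → 13 → 5 → 25 → 17 → 29 → 41 → 26  — not base-6 happy
164: 164 → 29 → 41 → 26 → 20 → 13 → 5 → 25 → 17 → 29  — not base-6 happy
base-6 happy: 160

1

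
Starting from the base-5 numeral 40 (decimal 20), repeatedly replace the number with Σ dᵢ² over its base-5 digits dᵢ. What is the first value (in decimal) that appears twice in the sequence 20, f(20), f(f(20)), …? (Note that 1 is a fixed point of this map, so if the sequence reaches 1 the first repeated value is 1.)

20 = (4,0)_5 → 4² + 0² = 16
16 = (3,1)_5 → 3² + 1² = 10
10 = (2,0)_5 → 2² + 0² = 4
4 = (4)_5 → 4² = 16  — 16 already appeared earlier.

16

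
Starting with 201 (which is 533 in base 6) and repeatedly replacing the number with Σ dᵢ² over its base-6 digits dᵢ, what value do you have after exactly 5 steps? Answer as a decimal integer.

17

201 = (5,3,3)_6 → 43
43 = (1,1,1)_6 → 3
3 = (3)_6 → 9
9 = (1,3)_6 → 10
10 = (1,4)_6 → 17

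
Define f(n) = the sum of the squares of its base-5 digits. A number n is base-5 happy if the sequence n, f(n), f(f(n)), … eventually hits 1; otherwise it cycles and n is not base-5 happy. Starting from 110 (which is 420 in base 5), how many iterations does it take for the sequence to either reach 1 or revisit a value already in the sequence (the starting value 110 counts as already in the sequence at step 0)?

5

110 = (4,2,0)_5 → 4² + 2² + 0² = 16 + 4 + 0 = 20
20 = (4,0)_5 → 4² + 0² = 16 + 0 = 16
16 = (3,1)_5 → 3² + 1² = 9 + 1 = 10
10 = (2,0)_5 → 2² + 0² = 4 + 0 = 4
4 = (4)_5 → 4² = 16  — 16 repeats.
That took 5 steps.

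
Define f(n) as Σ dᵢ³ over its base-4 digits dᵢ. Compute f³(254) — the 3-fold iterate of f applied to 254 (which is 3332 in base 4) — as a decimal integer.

254 = (3,3,3,2)_4 → 89
89 = (1,1,2,1)_4 → 11
11 = (2,3)_4 → 35

35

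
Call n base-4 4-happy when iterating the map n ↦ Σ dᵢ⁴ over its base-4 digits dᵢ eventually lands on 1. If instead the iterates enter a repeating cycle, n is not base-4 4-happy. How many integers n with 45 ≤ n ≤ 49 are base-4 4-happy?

45: 45 → 98 → 33 → 17 → 2 → 16 → 1  — base-4 4-happy
46: 46 → 113 → 83 → 83  — not base-4 4-happy
47: 47 → 178 → 113 → 83 → 83  — not base-4 4-happy
48: 48 → 81 → 3 → 81  — not base-4 4-happy
49: 49 → 82 → 18 → 17 → 2 → 16 → 1  — base-4 4-happy
base-4 4-happy: 45, 49

2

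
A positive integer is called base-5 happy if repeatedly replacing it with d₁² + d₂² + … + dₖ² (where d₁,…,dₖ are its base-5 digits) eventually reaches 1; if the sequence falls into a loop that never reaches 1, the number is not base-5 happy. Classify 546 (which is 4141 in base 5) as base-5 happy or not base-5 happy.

not base-5 happy

546 = (4,1,4,1)_5 → 4² + 1² + 4² + 1² = 16 + 1 + 16 + 1 = 34
34 = (1,1,4)_5 → 1² + 1² + 4² = 1 + 1 + 16 = 18
18 = (3,3)_5 → 3² + 3² = 9 + 9 = 18  — 18 already seen; the sequence cycles without reaching 1.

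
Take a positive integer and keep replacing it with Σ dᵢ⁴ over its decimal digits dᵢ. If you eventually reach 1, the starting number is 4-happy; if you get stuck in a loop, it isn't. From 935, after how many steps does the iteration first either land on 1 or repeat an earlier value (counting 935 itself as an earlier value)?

15

935 → 7267
7267 → 6114
6114 → 1554
1554 → 1507
1507 → 3027
3027 → 2498
2498 → 10929
10929 → 13139
13139 → 6725
6725 → 4338
4338 → 4514
4514 → 1138
1138 → 4179
4179 → 9219
9219 → 13139  — 13139 repeats.
That took 15 steps.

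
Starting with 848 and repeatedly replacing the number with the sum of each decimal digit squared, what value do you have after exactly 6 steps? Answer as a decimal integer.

848 → 144
144 → 33
33 → 18
18 → 65
65 → 61
61 → 37

37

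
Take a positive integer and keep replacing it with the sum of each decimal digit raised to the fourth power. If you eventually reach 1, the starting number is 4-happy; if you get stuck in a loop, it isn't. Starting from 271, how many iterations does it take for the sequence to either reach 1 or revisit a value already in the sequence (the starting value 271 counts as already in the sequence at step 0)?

271 → 2418
2418 → 4369
4369 → 8194
8194 → 10914
10914 → 6819
6819 → 11954
11954 → 7444
7444 → 3169
3169 → 7939
7939 → 15604
15604 → 2178
2178 → 6514
6514 → 2178  — 2178 repeats.
That took 13 steps.

13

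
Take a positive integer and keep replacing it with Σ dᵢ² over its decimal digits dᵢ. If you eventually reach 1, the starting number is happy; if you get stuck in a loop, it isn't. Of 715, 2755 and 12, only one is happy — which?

715: 715 → 75 → 74 → 65 → 61 → 37 → 58 → 89 → 145 → 42 → 20 → 4 → 16 → 37  — repeats 37 (not happy)
2755: 2755 → 103 → 10 → 1  — reaches 1 (happy)
12: 12 → 5 → 25 → 29 → 85 → 89 → 145 → 42 → 20 → 4 → 16 → 37 → 58 → 89  — repeats 89 (not happy)

2755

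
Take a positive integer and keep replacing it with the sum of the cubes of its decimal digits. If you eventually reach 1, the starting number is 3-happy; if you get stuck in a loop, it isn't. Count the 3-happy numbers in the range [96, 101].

1

96: 96 → 945 → 918 → 1242 → 81 → 513 → 153 → 153  — not 3-happy
97: 97 → 1072 → 352 → 160 → 217 → 352  — not 3-happy
98: 98 → 1241 → 74 → 407 → 407  — not 3-happy
99: 99 → 1458 → 702 → 351 → 153 → 153  — not 3-happy
100: 100 → 1  — 3-happy
101: 101 → 2 → 8 → 512 → 134 → 92 → 737 → 713 → 371 → 371  — not 3-happy
3-happy: 100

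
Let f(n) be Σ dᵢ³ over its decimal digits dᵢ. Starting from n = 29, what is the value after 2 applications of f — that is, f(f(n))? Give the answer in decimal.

29 → 737
737 → 713

713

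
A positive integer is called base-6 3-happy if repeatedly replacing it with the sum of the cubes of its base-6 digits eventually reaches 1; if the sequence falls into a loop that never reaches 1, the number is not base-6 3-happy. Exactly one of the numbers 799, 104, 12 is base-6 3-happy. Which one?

799: 799 → 93 → 62 → 73 → 9 → 28 → 128 → 62  — repeats 62 (not base-6 3-happy)
104: 104 → 141 → 179 → 314 → 81 → 36 → 1  — reaches 1 (base-6 3-happy)
12: 12 → 8 → 9 → 28 → 128 → 62 → 73 → 9  — repeats 9 (not base-6 3-happy)

104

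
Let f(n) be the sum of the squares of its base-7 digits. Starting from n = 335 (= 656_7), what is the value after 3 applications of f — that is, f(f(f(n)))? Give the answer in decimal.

335 = (6,5,6)_7 → 6² + 5² + 6² = 97
97 = (1,6,6)_7 → 1² + 6² + 6² = 73
73 = (1,3,3)_7 → 1² + 3² + 3² = 19

19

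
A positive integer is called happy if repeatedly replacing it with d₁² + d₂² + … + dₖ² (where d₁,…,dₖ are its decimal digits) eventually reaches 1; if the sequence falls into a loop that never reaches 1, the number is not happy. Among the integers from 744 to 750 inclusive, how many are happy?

744: 744 → 81 → 65 → 61 → 37 → 58 → 89 → 145 → 42 → 20 → 4 → 16 → 37  — not happy
745: 745 → 90 → 81 → 65 → 61 → 37 → 58 → 89 → 145 → 42 → 20 → 4 → 16 → 37  — not happy
746: 746 → 101 → 2 → 4 → 16 → 37 → 58 → 89 → 145 → 42 → 20 → 4  — not happy
747: 747 → 114 → 18 → 65 → 61 → 37 → 58 → 89 → 145 → 42 → 20 → 4 → 16 → 37  — not happy
748: 748 → 129 → 86 → 100 → 1  — happy
749: 749 → 146 → 53 → 34 → 25 → 29 → 85 → 89 → 145 → 42 → 20 → 4 → 16 → 37 → 58 → 89  — not happy
750: 750 → 74 → 65 → 61 → 37 → 58 → 89 → 145 → 42 → 20 → 4 → 16 → 37  — not happy
happy: 748

1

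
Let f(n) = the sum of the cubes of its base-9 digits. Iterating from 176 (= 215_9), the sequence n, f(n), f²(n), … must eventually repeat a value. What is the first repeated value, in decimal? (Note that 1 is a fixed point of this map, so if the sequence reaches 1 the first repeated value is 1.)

134

176 = (2,1,5)_9 → 134
134 = (1,5,8)_9 → 638
638 = (7,7,8)_9 → 1198
1198 = (1,5,7,1)_9 → 470
470 = (5,7,2)_9 → 476
476 = (5,7,8)_9 → 980
980 = (1,3,0,8)_9 → 540
540 = (6,6,0)_9 → 432
432 = (5,3,0)_9 → 152
152 = (1,7,8)_9 → 856
856 = (1,1,5,1)_9 → 128
128 = (1,5,2)_9 → 134  — 134 already appeared earlier.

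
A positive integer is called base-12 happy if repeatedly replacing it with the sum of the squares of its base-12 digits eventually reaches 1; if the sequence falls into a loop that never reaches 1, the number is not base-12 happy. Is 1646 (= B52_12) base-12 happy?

not base-12 happy

1646 = (11,5,2)_12 → 11² + 5² + 2² = 121 + 25 + 4 = 150
150 = (1,0,6)_12 → 1² + 0² + 6² = 1 + 0 + 36 = 37
37 = (3,1)_12 → 3² + 1² = 9 + 1 = 10
10 = (10)_12 → 10² = 100
100 = (8,4)_12 → 8² + 4² = 64 + 16 = 80
80 = (6,8)_12 → 6² + 8² = 36 + 64 = 100  — 100 already seen; the sequence cycles without reaching 1.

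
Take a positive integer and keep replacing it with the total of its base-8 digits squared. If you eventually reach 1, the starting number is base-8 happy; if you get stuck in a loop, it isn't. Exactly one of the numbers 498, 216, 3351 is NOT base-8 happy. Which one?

498: 498 → 89 → 11 → 10 → 5 → 25 → 10  — repeats 10 (not base-8 happy)
216: 216 → 18 → 8 → 1  — reaches 1 (base-8 happy)
3351: 3351 → 105 → 27 → 18 → 8 → 1  — reaches 1 (base-8 happy)

498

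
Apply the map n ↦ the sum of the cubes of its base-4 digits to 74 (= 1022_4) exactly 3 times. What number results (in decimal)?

74 = (1,0,2,2)_4 → 1³ + 0³ + 2³ + 2³ = 17
17 = (1,0,1)_4 → 1³ + 0³ + 1³ = 2
2 = (2)_4 → 2³ = 8

8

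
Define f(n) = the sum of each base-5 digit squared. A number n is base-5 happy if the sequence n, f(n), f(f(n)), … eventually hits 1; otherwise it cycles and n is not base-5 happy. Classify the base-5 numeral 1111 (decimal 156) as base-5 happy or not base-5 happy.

not base-5 happy

156 = (1,1,1,1)_5 → 1² + 1² + 1² + 1² = 1 + 1 + 1 + 1 = 4
4 = (4)_5 → 4² = 16
16 = (3,1)_5 → 3² + 1² = 9 + 1 = 10
10 = (2,0)_5 → 2² + 0² = 4 + 0 = 4  — 4 already seen; the sequence cycles without reaching 1.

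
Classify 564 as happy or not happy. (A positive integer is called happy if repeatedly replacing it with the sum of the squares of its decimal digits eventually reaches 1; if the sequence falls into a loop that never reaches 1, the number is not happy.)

564 → 5² + 6² + 4² = 77
77 → 7² + 7² = 98
98 → 9² + 8² = 145
145 → 1² + 4² + 5² = 42
42 → 4² + 2² = 20
20 → 2² + 0² = 4
4 → 4² = 16
16 → 1² + 6² = 37
37 → 3² + 7² = 58
58 → 5² + 8² = 89
89 → 8² + 9² = 145  — 145 already seen; the sequence cycles without reaching 1.

not happy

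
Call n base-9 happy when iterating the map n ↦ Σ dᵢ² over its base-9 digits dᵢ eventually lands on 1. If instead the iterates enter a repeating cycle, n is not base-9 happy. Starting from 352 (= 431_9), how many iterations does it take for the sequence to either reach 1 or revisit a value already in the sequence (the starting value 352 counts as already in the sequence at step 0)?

4

352 = (4,3,1)_9 → 26
26 = (2,8)_9 → 68
68 = (7,5)_9 → 74
74 = (8,2)_9 → 68  — 68 repeats.
That took 4 steps.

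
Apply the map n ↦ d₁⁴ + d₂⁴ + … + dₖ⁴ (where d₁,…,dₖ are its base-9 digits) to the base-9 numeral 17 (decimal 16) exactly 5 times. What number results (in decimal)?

4098

16 = (1,7)_9 → 1⁴ + 7⁴ = 1 + 2401 = 2402
2402 = (3,2,5,8)_9 → 3⁴ + 2⁴ + 5⁴ + 8⁴ = 81 + 16 + 625 + 4096 = 4818
4818 = (6,5,4,3)_9 → 6⁴ + 5⁴ + 4⁴ + 3⁴ = 1296 + 625 + 256 + 81 = 2258
2258 = (3,0,7,8)_9 → 3⁴ + 0⁴ + 7⁴ + 8⁴ = 81 + 0 + 2401 + 4096 = 6578
6578 = (1,0,0,1,8)_9 → 1⁴ + 0⁴ + 0⁴ + 1⁴ + 8⁴ = 1 + 0 + 0 + 1 + 4096 = 4098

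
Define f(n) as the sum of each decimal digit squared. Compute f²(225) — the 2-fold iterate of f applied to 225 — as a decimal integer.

18

225 → 2² + 2² + 5² = 33
33 → 3² + 3² = 18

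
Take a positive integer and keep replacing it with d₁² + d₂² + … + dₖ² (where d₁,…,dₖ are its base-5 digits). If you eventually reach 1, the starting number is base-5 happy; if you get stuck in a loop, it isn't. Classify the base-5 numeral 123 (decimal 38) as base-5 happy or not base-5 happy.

38 = (1,2,3)_5 → 14
14 = (2,4)_5 → 20
20 = (4,0)_5 → 16
16 = (3,1)_5 → 10
10 = (2,0)_5 → 4
4 = (4)_5 → 16  — 16 already seen; the sequence cycles without reaching 1.

not base-5 happy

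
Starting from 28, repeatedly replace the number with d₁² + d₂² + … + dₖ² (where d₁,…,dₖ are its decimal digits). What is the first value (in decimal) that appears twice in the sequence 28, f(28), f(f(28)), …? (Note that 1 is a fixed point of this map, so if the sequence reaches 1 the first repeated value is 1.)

1

28 → 2² + 8² = 4 + 64 = 68
68 → 6² + 8² = 36 + 64 = 100
100 → 1² + 0² + 0² = 1 + 0 + 0 = 1  — reached the fixed point 1.
1 → 1, so 1 is the first repeated value.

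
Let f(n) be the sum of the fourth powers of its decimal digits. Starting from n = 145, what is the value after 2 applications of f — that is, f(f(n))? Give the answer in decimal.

145 → 1⁴ + 4⁴ + 5⁴ = 1 + 256 + 625 = 882
882 → 8⁴ + 8⁴ + 2⁴ = 4096 + 4096 + 16 = 8208

8208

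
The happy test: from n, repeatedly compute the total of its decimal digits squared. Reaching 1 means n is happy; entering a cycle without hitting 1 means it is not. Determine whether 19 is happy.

happy

19 → 1² + 9² = 1 + 81 = 82
82 → 8² + 2² = 64 + 4 = 68
68 → 6² + 8² = 36 + 64 = 100
100 → 1² + 0² + 0² = 1 + 0 + 0 = 1  — reached 1.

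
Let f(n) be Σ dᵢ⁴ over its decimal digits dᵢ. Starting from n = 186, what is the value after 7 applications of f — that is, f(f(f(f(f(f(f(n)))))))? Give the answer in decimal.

13139

186 → 1⁴ + 8⁴ + 6⁴ = 1 + 4096 + 1296 = 5393
5393 → 5⁴ + 3⁴ + 9⁴ + 3⁴ = 625 + 81 + 6561 + 81 = 7348
7348 → 7⁴ + 3⁴ + 4⁴ + 8⁴ = 2401 + 81 + 256 + 4096 = 6834
6834 → 6⁴ + 8⁴ + 3⁴ + 4⁴ = 1296 + 4096 + 81 + 256 = 5729
5729 → 5⁴ + 7⁴ + 2⁴ + 9⁴ = 625 + 2401 + 16 + 6561 = 9603
9603 → 9⁴ + 6⁴ + 0⁴ + 3⁴ = 6561 + 1296 + 0 + 81 = 7938
7938 → 7⁴ + 9⁴ + 3⁴ + 8⁴ = 2401 + 6561 + 81 + 4096 = 13139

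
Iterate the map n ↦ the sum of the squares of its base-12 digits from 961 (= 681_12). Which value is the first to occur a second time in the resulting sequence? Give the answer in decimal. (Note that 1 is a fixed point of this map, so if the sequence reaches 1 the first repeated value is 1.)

25

961 = (6,8,1)_12 → 101
101 = (8,5)_12 → 89
89 = (7,5)_12 → 74
74 = (6,2)_12 → 40
40 = (3,4)_12 → 25
25 = (2,1)_12 → 5
5 = (5)_12 → 25  — 25 already appeared earlier.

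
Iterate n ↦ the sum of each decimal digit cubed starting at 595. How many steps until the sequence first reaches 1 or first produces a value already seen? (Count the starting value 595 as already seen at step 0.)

595 → 5³ + 9³ + 5³ = 125 + 729 + 125 = 979
979 → 9³ + 7³ + 9³ = 729 + 343 + 729 = 1801
1801 → 1³ + 8³ + 0³ + 1³ = 1 + 512 + 0 + 1 = 514
514 → 5³ + 1³ + 4³ = 125 + 1 + 64 = 190
190 → 1³ + 9³ + 0³ = 1 + 729 + 0 = 730
730 → 7³ + 3³ + 0³ = 343 + 27 + 0 = 370
370 → 3³ + 7³ + 0³ = 27 + 343 + 0 = 370  — 370 repeats.
That took 7 steps.

7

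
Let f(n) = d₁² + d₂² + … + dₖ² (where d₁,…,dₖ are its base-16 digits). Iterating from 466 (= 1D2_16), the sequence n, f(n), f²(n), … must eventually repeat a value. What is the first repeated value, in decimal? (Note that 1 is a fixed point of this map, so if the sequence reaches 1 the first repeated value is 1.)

466 = (1,13,2)_16 → 1² + 13² + 2² = 174
174 = (10,14)_16 → 10² + 14² = 296
296 = (1,2,8)_16 → 1² + 2² + 8² = 69
69 = (4,5)_16 → 4² + 5² = 41
41 = (2,9)_16 → 2² + 9² = 85
85 = (5,5)_16 → 5² + 5² = 50
50 = (3,2)_16 → 3² + 2² = 13
13 = (13)_16 → 13² = 169
169 = (10,9)_16 → 10² + 9² = 181
181 = (11,5)_16 → 11² + 5² = 146
146 = (9,2)_16 → 9² + 2² = 85  — 85 already appeared earlier.

85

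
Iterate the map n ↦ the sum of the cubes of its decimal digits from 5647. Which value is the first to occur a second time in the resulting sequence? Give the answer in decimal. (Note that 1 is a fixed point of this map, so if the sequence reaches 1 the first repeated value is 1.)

919

5647 → 5³ + 6³ + 4³ + 7³ = 748
748 → 7³ + 4³ + 8³ = 919
919 → 9³ + 1³ + 9³ = 1459
1459 → 1³ + 4³ + 5³ + 9³ = 919  — 919 already appeared earlier.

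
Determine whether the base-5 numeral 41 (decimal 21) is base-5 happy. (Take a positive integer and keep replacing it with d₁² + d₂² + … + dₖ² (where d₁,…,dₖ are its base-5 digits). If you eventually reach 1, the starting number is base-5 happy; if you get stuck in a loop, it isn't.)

not base-5 happy

21 = (4,1)_5 → 17
17 = (3,2)_5 → 13
13 = (2,3)_5 → 13  — 13 already seen; the sequence cycles without reaching 1.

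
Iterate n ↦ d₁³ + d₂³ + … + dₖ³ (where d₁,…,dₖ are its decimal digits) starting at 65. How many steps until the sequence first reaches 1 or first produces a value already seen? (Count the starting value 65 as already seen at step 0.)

6

65 → 6³ + 5³ = 341
341 → 3³ + 4³ + 1³ = 92
92 → 9³ + 2³ = 737
737 → 7³ + 3³ + 7³ = 713
713 → 7³ + 1³ + 3³ = 371
371 → 3³ + 7³ + 1³ = 371  — 371 repeats.
That took 6 steps.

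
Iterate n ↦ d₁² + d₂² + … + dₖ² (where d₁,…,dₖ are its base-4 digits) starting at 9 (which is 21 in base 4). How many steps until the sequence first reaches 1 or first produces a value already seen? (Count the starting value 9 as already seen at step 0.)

9 = (2,1)_4 → 2² + 1² = 4 + 1 = 5
5 = (1,1)_4 → 1² + 1² = 1 + 1 = 2
2 = (2)_4 → 2² = 4
4 = (1,0)_4 → 1² + 0² = 1 + 0 = 1  — reached 1.
That took 4 steps.

4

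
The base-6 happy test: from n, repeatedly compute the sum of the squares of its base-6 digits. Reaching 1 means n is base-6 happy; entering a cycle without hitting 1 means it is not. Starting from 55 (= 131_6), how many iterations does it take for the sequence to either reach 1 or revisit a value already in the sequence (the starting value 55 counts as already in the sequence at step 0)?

10

55 = (1,3,1)_6 → 1² + 3² + 1² = 1 + 9 + 1 = 11
11 = (1,5)_6 → 1² + 5² = 1 + 25 = 26
26 = (4,2)_6 → 4² + 2² = 16 + 4 = 20
20 = (3,2)_6 → 3² + 2² = 9 + 4 = 13
13 = (2,1)_6 → 2² + 1² = 4 + 1 = 5
5 = (5)_6 → 5² = 25
25 = (4,1)_6 → 4² + 1² = 16 + 1 = 17
17 = (2,5)_6 → 2² + 5² = 4 + 25 = 29
29 = (4,5)_6 → 4² + 5² = 16 + 25 = 41
41 = (1,0,5)_6 → 1² + 0² + 5² = 1 + 0 + 25 = 26  — 26 repeats.
That took 10 steps.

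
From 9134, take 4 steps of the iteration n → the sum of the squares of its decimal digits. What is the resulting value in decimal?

9134 → 107
107 → 50
50 → 25
25 → 29

29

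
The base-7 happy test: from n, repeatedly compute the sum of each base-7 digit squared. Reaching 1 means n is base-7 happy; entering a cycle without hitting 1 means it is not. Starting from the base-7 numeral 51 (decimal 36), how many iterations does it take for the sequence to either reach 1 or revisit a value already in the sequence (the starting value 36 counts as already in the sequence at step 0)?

36 = (5,1)_7 → 5² + 1² = 26
26 = (3,5)_7 → 3² + 5² = 34
34 = (4,6)_7 → 4² + 6² = 52
52 = (1,0,3)_7 → 1² + 0² + 3² = 10
10 = (1,3)_7 → 1² + 3² = 10  — 10 repeats.
That took 5 steps.

5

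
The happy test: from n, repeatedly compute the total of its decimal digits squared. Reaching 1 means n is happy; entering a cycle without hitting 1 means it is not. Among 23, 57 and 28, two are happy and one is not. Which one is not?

23: 23 → 13 → 10 → 1  — reaches 1 (happy)
57: 57 → 74 → 65 → 61 → 37 → 58 → 89 → 145 → 42 → 20 → 4 → 16 → 37  — repeats 37 (not happy)
28: 28 → 68 → 100 → 1  — reaches 1 (happy)

57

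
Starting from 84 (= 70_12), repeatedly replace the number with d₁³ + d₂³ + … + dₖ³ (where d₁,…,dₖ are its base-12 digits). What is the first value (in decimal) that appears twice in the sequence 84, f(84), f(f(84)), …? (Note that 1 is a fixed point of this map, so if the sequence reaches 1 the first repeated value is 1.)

343

84 = (7,0)_12 → 7³ + 0³ = 343
343 = (2,4,7)_12 → 2³ + 4³ + 7³ = 415
415 = (2,10,7)_12 → 2³ + 10³ + 7³ = 1351
1351 = (9,4,7)_12 → 9³ + 4³ + 7³ = 1136
1136 = (7,10,8)_12 → 7³ + 10³ + 8³ = 1855
1855 = (1,0,10,7)_12 → 1³ + 0³ + 10³ + 7³ = 1344
1344 = (9,4,0)_12 → 9³ + 4³ + 0³ = 793
793 = (5,6,1)_12 → 5³ + 6³ + 1³ = 342
342 = (2,4,6)_12 → 2³ + 4³ + 6³ = 288
288 = (2,0,0)_12 → 2³ + 0³ + 0³ = 8
8 = (8)_12 → 8³ = 512
512 = (3,6,8)_12 → 3³ + 6³ + 8³ = 755
755 = (5,2,11)_12 → 5³ + 2³ + 11³ = 1464
1464 = (10,2,0)_12 → 10³ + 2³ + 0³ = 1008
1008 = (7,0,0)_12 → 7³ + 0³ + 0³ = 343  — 343 already appeared earlier.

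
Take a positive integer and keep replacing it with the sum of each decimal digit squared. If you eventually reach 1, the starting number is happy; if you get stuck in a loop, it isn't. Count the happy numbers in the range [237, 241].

237: 237 → 62 → 40 → 16 → 37 → 58 → 89 → 145 → 42 → 20 → 4 → 16  (repeats 16)
238: 238 → 77 → 98 → 145 → 42 → 20 → 4 → 16 → 37 → 58 → 89 → 145  (repeats 145)
239: 239 → 94 → 97 → 130 → 10 → 1  (reaches 1)
240: 240 → 20 → 4 → 16 → 37 → 58 → 89 → 145 → 42 → 20  (repeats 20)
241: 241 → 21 → 5 → 25 → 29 → 85 → 89 → 145 → 42 → 20 → 4 → 16 → 37 → 58 → 89  (repeats 89)
happy: 239

1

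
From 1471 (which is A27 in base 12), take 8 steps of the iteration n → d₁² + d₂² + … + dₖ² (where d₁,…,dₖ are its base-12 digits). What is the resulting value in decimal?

5

1471 = (10,2,7)_12 → 10² + 2² + 7² = 100 + 4 + 49 = 153
153 = (1,0,9)_12 → 1² + 0² + 9² = 1 + 0 + 81 = 82
82 = (6,10)_12 → 6² + 10² = 36 + 100 = 136
136 = (11,4)_12 → 11² + 4² = 121 + 16 = 137
137 = (11,5)_12 → 11² + 5² = 121 + 25 = 146
146 = (1,0,2)_12 → 1² + 0² + 2² = 1 + 0 + 4 = 5
5 = (5)_12 → 5² = 25
25 = (2,1)_12 → 2² + 1² = 4 + 1 = 5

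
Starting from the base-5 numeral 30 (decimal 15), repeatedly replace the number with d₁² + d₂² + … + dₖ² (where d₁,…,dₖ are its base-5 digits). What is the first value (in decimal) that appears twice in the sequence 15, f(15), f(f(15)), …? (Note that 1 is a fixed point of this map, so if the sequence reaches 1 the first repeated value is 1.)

13

15 = (3,0)_5 → 3² + 0² = 9 + 0 = 9
9 = (1,4)_5 → 1² + 4² = 1 + 16 = 17
17 = (3,2)_5 → 3² + 2² = 9 + 4 = 13
13 = (2,3)_5 → 2² + 3² = 4 + 9 = 13  — 13 already appeared earlier.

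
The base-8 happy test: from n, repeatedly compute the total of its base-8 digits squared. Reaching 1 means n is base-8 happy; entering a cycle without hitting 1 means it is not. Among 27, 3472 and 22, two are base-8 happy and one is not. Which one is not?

27: 27 → 18 → 8 → 1  — reaches 1 (base-8 happy)
3472: 3472 → 76 → 18 → 8 → 1  — reaches 1 (base-8 happy)
22: 22 → 40 → 25 → 10 → 5 → 25  — repeats 25 (not base-8 happy)

22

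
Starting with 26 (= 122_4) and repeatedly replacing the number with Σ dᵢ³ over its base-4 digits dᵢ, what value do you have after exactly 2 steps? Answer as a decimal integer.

26 = (1,2,2)_4 → 1³ + 2³ + 2³ = 1 + 8 + 8 = 17
17 = (1,0,1)_4 → 1³ + 0³ + 1³ = 1 + 0 + 1 = 2

2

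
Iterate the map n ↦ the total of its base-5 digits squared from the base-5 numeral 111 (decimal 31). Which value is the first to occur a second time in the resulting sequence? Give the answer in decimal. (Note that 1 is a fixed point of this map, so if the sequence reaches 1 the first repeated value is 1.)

13

31 = (1,1,1)_5 → 3
3 = (3)_5 → 9
9 = (1,4)_5 → 17
17 = (3,2)_5 → 13
13 = (2,3)_5 → 13  — 13 already appeared earlier.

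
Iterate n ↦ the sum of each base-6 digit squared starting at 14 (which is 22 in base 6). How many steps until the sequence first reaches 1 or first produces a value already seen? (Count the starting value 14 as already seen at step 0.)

14 = (2,2)_6 → 2² + 2² = 4 + 4 = 8
8 = (1,2)_6 → 1² + 2² = 1 + 4 = 5
5 = (5)_6 → 5² = 25
25 = (4,1)_6 → 4² + 1² = 16 + 1 = 17
17 = (2,5)_6 → 2² + 5² = 4 + 25 = 29
29 = (4,5)_6 → 4² + 5² = 16 + 25 = 41
41 = (1,0,5)_6 → 1² + 0² + 5² = 1 + 0 + 25 = 26
26 = (4,2)_6 → 4² + 2² = 16 + 4 = 20
20 = (3,2)_6 → 3² + 2² = 9 + 4 = 13
13 = (2,1)_6 → 2² + 1² = 4 + 1 = 5  — 5 repeats.
That took 10 steps.

10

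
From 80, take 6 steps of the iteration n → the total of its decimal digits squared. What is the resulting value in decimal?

145

80 → 8² + 0² = 64
64 → 6² + 4² = 52
52 → 5² + 2² = 29
29 → 2² + 9² = 85
85 → 8² + 5² = 89
89 → 8² + 9² = 145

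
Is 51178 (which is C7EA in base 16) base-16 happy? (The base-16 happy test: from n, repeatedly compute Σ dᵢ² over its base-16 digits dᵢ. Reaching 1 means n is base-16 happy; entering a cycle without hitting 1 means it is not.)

51178 = (12,7,14,10)_16 → 12² + 7² + 14² + 10² = 144 + 49 + 196 + 100 = 489
489 = (1,14,9)_16 → 1² + 14² + 9² = 1 + 196 + 81 = 278
278 = (1,1,6)_16 → 1² + 1² + 6² = 1 + 1 + 36 = 38
38 = (2,6)_16 → 2² + 6² = 4 + 36 = 40
40 = (2,8)_16 → 2² + 8² = 4 + 64 = 68
68 = (4,4)_16 → 4² + 4² = 16 + 16 = 32
32 = (2,0)_16 → 2² + 0² = 4 + 0 = 4
4 = (4)_16 → 4² = 16
16 = (1,0)_16 → 1² + 0² = 1 + 0 = 1  — reached 1.

base-16 happy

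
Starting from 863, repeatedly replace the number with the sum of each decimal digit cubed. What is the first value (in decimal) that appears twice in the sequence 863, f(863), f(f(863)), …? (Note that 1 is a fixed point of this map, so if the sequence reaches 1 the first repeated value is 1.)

371

863 → 8³ + 6³ + 3³ = 512 + 216 + 27 = 755
755 → 7³ + 5³ + 5³ = 343 + 125 + 125 = 593
593 → 5³ + 9³ + 3³ = 125 + 729 + 27 = 881
881 → 8³ + 8³ + 1³ = 512 + 512 + 1 = 1025
1025 → 1³ + 0³ + 2³ + 5³ = 1 + 0 + 8 + 125 = 134
134 → 1³ + 3³ + 4³ = 1 + 27 + 64 = 92
92 → 9³ + 2³ = 729 + 8 = 737
737 → 7³ + 3³ + 7³ = 343 + 27 + 343 = 713
713 → 7³ + 1³ + 3³ = 343 + 1 + 27 = 371
371 → 3³ + 7³ + 1³ = 27 + 343 + 1 = 371  — 371 already appeared earlier.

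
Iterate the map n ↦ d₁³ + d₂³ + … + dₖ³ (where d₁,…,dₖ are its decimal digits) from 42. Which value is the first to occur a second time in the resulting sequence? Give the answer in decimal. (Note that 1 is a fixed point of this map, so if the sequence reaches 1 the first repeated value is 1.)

153

42 → 4³ + 2³ = 72
72 → 7³ + 2³ = 351
351 → 3³ + 5³ + 1³ = 153
153 → 1³ + 5³ + 3³ = 153  — 153 already appeared earlier.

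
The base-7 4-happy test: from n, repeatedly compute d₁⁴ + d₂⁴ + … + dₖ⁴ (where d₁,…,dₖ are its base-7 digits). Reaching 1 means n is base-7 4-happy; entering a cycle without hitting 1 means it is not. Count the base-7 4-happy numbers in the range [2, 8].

2: 2 → 16 → 32 → 512 → 164 → 178 → 418 → 708 → 98 → 16  (repeats 16)
3: 3 → 81 → 513 → 179 → 593 → 1251 → 1043 → 97 → 2593 → 1459 → 963 → 1153 → 803 → 673 → 1923 → 1507 → 913 → 609 → 707 → 97  (repeats 97)
4: 4 → 256 → 882 → 272 → 2002 → 2546 → 1938 → 2258 → 1808 → 1938  (repeats 1938)
5: 5 → 625 → 1267 → 1633 → 913 → 609 → 707 → 97 → 2593 → 1459 → 963 → 1153 → 803 → 673 → 1923 → 1507 → 913  (repeats 913)
6: 6 → 1296 → 788 → 288 → 1922 → 1138 → 354 → 258 → 1922  (repeats 1922)
7: 7 → 1  (reaches 1)
8: 8 → 2 → 16 → 32 → 512 → 164 → 178 → 418 → 708 → 98 → 16  (repeats 16)
base-7 4-happy: 7

1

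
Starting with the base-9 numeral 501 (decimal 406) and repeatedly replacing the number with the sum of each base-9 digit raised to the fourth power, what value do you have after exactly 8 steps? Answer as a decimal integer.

1394

406 = (5,0,1)_9 → 5⁴ + 0⁴ + 1⁴ = 625 + 0 + 1 = 626
626 = (7,6,5)_9 → 7⁴ + 6⁴ + 5⁴ = 2401 + 1296 + 625 = 4322
4322 = (5,8,3,2)_9 → 5⁴ + 8⁴ + 3⁴ + 2⁴ = 625 + 4096 + 81 + 16 = 4818
4818 = (6,5,4,3)_9 → 6⁴ + 5⁴ + 4⁴ + 3⁴ = 1296 + 625 + 256 + 81 = 2258
2258 = (3,0,7,8)_9 → 3⁴ + 0⁴ + 7⁴ + 8⁴ = 81 + 0 + 2401 + 4096 = 6578
6578 = (1,0,0,1,8)_9 → 1⁴ + 0⁴ + 0⁴ + 1⁴ + 8⁴ = 1 + 0 + 0 + 1 + 4096 = 4098
4098 = (5,5,5,3)_9 → 5⁴ + 5⁴ + 5⁴ + 3⁴ = 625 + 625 + 625 + 81 = 1956
1956 = (2,6,1,3)_9 → 2⁴ + 6⁴ + 1⁴ + 3⁴ = 16 + 1296 + 1 + 81 = 1394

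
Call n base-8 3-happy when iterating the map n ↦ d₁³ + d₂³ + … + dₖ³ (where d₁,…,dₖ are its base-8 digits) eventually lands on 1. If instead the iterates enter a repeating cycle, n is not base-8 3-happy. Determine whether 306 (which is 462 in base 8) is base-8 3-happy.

306 = (4,6,2)_8 → 288
288 = (4,4,0)_8 → 128
128 = (2,0,0)_8 → 8
8 = (1,0)_8 → 1  — reached 1.

base-8 3-happy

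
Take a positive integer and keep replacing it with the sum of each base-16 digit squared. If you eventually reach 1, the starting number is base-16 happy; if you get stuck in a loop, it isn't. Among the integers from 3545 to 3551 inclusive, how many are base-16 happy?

2

3545: 3545 → 419 → 110 → 232 → 260 → 17 → 2 → 4 → 16 → 1  — base-16 happy
3546: 3546 → 438 → 158 → 277 → 27 → 122 → 149 → 106 → 136 → 128 → 64 → 16 → 1  — base-16 happy
3547: 3547 → 459 → 266 → 101 → 61 → 178 → 125 → 218 → 269 → 170 → 200 → 208 → 169 → 181 → 146 → 85 → 50 → 13 → 169  — not base-16 happy
3548: 3548 → 482 → 201 → 225 → 197 → 169 → 181 → 146 → 85 → 50 → 13 → 169  — not base-16 happy
3549: 3549 → 507 → 347 → 147 → 90 → 125 → 218 → 269 → 170 → 200 → 208 → 169 → 181 → 146 → 85 → 50 → 13 → 169  — not base-16 happy
3550: 3550 → 534 → 41 → 85 → 50 → 13 → 169 → 181 → 146 → 85  — not base-16 happy
3551: 3551 → 563 → 22 → 37 → 29 → 170 → 200 → 208 → 169 → 181 → 146 → 85 → 50 → 13 → 169  — not base-16 happy
base-16 happy: 3545, 3546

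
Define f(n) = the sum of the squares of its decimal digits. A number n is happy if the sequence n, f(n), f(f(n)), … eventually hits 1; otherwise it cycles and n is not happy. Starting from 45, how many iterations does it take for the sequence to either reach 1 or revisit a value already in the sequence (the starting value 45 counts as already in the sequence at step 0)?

45 → 4² + 5² = 16 + 25 = 41
41 → 4² + 1² = 16 + 1 = 17
17 → 1² + 7² = 1 + 49 = 50
50 → 5² + 0² = 25 + 0 = 25
25 → 2² + 5² = 4 + 25 = 29
29 → 2² + 9² = 4 + 81 = 85
85 → 8² + 5² = 64 + 25 = 89
89 → 8² + 9² = 64 + 81 = 145
145 → 1² + 4² + 5² = 1 + 16 + 25 = 42
42 → 4² + 2² = 16 + 4 = 20
20 → 2² + 0² = 4 + 0 = 4
4 → 4² = 16
16 → 1² + 6² = 1 + 36 = 37
37 → 3² + 7² = 9 + 49 = 58
58 → 5² + 8² = 25 + 64 = 89  — 89 repeats.
That took 15 steps.

15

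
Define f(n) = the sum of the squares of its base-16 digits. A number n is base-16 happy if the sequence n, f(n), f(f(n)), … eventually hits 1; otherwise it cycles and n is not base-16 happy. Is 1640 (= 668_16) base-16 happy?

1640 = (6,6,8)_16 → 6² + 6² + 8² = 136
136 = (8,8)_16 → 8² + 8² = 128
128 = (8,0)_16 → 8² + 0² = 64
64 = (4,0)_16 → 4² + 0² = 16
16 = (1,0)_16 → 1² + 0² = 1  — reached 1.

base-16 happy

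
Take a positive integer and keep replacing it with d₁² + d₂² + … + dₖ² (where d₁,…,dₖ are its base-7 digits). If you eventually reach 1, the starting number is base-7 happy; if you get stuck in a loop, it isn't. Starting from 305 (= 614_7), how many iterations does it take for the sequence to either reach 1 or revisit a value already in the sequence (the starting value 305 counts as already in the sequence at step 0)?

305 = (6,1,4)_7 → 53
53 = (1,0,4)_7 → 17
17 = (2,3)_7 → 13
13 = (1,6)_7 → 37
37 = (5,2)_7 → 29
29 = (4,1)_7 → 17  — 17 repeats.
That took 6 steps.

6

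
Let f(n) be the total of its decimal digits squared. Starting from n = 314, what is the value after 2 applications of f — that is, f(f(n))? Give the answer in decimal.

314 → 3² + 1² + 4² = 26
26 → 2² + 6² = 40

40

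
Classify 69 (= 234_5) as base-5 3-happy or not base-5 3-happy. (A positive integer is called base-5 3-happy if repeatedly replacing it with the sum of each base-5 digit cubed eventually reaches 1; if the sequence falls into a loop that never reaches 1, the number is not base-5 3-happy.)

69 = (2,3,4)_5 → 2³ + 3³ + 4³ = 99
99 = (3,4,4)_5 → 3³ + 4³ + 4³ = 155
155 = (1,1,1,0)_5 → 1³ + 1³ + 1³ + 0³ = 3
3 = (3)_5 → 3³ = 27
27 = (1,0,2)_5 → 1³ + 0³ + 2³ = 9
9 = (1,4)_5 → 1³ + 4³ = 65
65 = (2,3,0)_5 → 2³ + 3³ + 0³ = 35
35 = (1,2,0)_5 → 1³ + 2³ + 0³ = 9  — 9 already seen; the sequence cycles without reaching 1.

not base-5 3-happy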